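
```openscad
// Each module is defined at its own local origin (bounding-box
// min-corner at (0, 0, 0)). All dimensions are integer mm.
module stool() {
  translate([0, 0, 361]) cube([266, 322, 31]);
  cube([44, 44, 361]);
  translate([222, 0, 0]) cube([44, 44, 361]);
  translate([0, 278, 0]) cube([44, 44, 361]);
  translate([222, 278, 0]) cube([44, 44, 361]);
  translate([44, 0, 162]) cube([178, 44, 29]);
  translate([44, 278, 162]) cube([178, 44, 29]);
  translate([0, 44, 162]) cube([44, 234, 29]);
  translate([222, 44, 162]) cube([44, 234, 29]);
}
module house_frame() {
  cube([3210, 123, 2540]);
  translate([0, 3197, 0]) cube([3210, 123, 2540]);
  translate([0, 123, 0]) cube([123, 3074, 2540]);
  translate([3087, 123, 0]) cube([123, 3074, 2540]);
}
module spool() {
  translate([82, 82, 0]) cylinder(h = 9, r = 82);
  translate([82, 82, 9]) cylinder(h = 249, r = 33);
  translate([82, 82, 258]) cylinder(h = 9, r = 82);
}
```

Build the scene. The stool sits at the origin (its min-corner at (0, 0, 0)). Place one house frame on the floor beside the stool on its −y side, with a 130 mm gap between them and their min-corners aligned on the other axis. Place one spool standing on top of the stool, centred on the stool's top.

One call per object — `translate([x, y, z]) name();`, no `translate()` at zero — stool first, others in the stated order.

stool();
translate([0, -3450, 0]) house_frame();
translate([51, 79, 392]) spool();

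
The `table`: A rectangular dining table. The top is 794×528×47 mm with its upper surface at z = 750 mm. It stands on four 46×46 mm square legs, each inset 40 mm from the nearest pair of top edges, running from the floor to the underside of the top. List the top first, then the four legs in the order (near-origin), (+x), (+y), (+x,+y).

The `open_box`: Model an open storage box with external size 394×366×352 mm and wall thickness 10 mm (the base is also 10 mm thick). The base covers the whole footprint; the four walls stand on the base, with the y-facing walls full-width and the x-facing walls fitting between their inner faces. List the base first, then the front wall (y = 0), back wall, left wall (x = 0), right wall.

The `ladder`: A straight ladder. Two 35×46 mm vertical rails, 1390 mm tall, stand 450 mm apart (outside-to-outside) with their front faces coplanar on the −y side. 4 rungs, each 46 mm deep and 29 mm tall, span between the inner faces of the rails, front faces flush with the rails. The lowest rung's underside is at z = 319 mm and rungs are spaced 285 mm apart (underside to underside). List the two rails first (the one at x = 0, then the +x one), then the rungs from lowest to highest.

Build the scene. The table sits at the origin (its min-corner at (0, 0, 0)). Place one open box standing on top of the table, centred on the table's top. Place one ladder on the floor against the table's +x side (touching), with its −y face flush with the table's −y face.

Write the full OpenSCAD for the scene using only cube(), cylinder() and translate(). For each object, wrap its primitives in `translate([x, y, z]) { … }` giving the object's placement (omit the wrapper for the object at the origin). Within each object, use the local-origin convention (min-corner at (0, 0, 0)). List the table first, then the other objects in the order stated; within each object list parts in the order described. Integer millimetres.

translate([0, 0, 703]) cube([794, 528, 47]);
translate([40, 40, 0]) cube([46, 46, 703]);
translate([708, 40, 0]) cube([46, 46, 703]);
translate([40, 442, 0]) cube([46, 46, 703]);
translate([708, 442, 0]) cube([46, 46, 703]);
translate([200, 81, 750]) {
  cube([394, 366, 10]);
  translate([0, 0, 10]) cube([394, 10, 342]);
  translate([0, 356, 10]) cube([394, 10, 342]);
  translate([0, 10, 10]) cube([10, 346, 342]);
  translate([384, 10, 10]) cube([10, 346, 342]);
}
translate([794, 0, 0]) {
  cube([35, 46, 1390]);
  translate([415, 0, 0]) cube([35, 46, 1390]);
  translate([35, 0, 319]) cube([380, 46, 29]);
  translate([35, 0, 604]) cube([380, 46, 29]);
  translate([35, 0, 889]) cube([380, 46, 29]);
  translate([35, 0, 1174]) cube([380, 46, 29]);
}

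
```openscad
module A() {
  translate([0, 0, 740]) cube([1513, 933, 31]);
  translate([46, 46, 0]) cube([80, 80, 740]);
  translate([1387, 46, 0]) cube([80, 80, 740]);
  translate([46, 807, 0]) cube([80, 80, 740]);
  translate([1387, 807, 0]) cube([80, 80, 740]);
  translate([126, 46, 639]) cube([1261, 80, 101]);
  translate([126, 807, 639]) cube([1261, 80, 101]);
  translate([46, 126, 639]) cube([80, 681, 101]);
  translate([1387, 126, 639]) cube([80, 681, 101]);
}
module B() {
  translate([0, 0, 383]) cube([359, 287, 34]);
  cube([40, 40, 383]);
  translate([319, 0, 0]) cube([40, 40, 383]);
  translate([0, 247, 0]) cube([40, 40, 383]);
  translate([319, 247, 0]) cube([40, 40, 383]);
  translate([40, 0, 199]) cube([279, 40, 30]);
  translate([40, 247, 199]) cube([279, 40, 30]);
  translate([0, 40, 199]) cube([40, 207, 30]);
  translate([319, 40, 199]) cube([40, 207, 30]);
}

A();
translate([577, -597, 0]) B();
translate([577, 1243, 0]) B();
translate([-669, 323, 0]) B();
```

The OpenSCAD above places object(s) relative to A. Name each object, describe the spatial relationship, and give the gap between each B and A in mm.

A is a table. B is a stool. Three stools sit around the table at the −y, +y, −x sides. The gap between each stool and the table is 310 mm.

Each stool's nearest face is 310 mm from the table's bounding box.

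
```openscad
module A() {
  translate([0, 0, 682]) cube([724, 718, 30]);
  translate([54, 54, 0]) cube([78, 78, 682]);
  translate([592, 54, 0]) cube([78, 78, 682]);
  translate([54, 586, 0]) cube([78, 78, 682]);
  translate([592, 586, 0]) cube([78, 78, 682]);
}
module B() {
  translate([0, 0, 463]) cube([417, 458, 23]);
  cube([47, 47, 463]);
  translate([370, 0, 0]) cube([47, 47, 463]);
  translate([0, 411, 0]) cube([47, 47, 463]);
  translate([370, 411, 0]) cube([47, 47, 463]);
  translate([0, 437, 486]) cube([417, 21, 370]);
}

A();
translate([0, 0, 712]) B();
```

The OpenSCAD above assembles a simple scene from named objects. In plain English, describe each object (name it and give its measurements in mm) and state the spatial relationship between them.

A is a table: top 724 mm (x) × 718 mm (y), 30 mm thick, upper face at z = 712 mm, on four 78×78 mm square legs, each inset 54 mm from the nearest pair of top edges, running from z = 0 to the bottom of the top.

B is a chair. The seat is a 417×458×23 mm slab with its top at z = 486 mm, on four 47×47 mm corner legs (flush with the seat edges, standing on z = 0). A flat backrest 21 mm thick, 370 mm tall, spans the full seat width and rises from the seat top along its +y edge, rear face flush with the rear of the seat.

The chair is on top of the table.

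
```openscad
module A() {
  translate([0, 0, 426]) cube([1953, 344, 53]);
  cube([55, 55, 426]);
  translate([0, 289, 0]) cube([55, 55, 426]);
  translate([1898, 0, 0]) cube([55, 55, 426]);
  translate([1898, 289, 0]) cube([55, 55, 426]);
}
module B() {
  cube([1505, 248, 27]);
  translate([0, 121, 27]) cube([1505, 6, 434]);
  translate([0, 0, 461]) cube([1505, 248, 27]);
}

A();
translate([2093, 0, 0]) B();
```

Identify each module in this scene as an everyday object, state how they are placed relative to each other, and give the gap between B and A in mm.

A is a bench. B is an I-beam. The I-beam is on the floor beside the bench on its +x side. The gap between the I-beam and the bench is 140 mm.

The I-beam's nearest face is 140 mm from the bench's +x face.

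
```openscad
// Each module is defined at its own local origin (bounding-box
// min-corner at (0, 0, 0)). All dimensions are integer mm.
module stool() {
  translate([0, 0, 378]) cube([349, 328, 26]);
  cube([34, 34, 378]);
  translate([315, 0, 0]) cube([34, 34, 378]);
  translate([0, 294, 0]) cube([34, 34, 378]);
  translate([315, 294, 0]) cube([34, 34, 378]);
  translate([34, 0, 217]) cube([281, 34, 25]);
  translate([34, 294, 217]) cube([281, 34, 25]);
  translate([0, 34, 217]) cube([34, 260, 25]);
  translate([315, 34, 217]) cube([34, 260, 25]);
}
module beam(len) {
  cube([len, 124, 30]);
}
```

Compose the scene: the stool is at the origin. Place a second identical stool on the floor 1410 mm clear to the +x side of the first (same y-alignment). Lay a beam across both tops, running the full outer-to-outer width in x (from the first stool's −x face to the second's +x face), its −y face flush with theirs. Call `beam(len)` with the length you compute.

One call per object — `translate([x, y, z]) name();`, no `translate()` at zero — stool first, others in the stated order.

stool();
translate([1759, 0, 0]) stool();
translate([0, 0, 404]) beam(2108);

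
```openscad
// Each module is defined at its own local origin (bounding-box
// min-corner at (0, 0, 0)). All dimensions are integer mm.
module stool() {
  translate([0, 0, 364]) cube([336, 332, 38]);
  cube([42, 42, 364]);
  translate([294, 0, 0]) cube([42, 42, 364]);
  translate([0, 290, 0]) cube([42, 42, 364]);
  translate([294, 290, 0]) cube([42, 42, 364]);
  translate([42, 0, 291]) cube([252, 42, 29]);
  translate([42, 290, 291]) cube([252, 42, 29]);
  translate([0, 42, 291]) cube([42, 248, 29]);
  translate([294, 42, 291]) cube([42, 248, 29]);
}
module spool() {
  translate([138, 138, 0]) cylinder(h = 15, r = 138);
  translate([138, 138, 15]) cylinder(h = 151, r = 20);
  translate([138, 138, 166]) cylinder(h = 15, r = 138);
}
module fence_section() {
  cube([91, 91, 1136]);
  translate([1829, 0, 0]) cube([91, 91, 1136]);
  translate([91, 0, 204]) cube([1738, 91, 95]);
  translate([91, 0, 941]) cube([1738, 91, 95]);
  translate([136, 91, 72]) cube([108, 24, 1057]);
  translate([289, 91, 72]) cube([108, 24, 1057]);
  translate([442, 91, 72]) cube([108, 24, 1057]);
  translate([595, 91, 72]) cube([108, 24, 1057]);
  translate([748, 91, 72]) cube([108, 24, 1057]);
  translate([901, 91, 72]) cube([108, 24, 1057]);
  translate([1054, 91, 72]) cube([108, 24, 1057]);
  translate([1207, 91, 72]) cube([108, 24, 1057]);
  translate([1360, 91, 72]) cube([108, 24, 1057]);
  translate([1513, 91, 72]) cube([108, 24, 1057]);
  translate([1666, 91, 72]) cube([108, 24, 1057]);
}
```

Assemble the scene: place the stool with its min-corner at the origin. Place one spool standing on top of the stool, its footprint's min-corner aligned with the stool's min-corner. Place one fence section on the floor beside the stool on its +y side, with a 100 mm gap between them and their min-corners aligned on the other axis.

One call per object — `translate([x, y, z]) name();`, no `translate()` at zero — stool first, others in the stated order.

stool();
translate([0, 0, 402]) spool();
translate([0, 432, 0]) fence_section();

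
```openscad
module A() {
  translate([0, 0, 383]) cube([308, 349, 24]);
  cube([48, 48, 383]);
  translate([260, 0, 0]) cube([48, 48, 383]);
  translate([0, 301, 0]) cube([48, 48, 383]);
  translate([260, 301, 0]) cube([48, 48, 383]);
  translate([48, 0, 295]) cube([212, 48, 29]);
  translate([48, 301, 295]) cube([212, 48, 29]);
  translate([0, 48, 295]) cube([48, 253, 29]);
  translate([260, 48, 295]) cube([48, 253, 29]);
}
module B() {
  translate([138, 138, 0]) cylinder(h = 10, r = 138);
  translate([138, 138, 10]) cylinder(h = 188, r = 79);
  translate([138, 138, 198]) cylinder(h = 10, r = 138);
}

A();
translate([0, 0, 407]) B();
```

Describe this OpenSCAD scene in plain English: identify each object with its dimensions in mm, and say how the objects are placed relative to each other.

A is a simple wooden stool: a rectangular seat 308 mm (x) by 349 mm (y), 24 mm thick, top face at z = 407 mm, on four square legs, each 48×48 mm in cross-section. The legs rest on z = 0, each flush with a corner of the seat. Four stretchers, 48 mm wide and 29 mm tall, connect adjacent legs with their undersides at z = 295 mm, each running between the inner faces of the legs it joins and aligned with the legs' outer faces on the other axis.

B is a spool: two coaxial disc flanges of radius 138 mm and thickness 10 mm, joined by a core cylinder of radius 79 mm and height 188 mm. The lower flange rests on z = 0 and the three cylinders share a vertical axis.

The spool is on top of the stool.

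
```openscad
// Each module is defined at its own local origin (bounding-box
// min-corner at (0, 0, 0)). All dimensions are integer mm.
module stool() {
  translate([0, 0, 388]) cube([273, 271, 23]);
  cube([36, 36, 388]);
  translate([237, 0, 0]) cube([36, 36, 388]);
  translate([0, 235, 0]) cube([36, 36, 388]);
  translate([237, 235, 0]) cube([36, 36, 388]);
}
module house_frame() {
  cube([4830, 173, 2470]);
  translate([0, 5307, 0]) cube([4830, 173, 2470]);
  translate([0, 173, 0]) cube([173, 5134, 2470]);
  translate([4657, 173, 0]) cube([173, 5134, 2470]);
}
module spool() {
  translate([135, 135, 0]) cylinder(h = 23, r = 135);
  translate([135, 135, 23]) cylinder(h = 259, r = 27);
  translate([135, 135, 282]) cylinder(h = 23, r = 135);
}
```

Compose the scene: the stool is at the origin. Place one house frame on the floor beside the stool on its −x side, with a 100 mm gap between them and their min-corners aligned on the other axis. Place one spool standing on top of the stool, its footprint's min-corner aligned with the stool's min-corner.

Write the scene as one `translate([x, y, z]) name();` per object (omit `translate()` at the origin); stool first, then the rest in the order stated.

stool();
translate([-4930, 0, 0]) house_frame();
translate([0, 0, 411]) spool();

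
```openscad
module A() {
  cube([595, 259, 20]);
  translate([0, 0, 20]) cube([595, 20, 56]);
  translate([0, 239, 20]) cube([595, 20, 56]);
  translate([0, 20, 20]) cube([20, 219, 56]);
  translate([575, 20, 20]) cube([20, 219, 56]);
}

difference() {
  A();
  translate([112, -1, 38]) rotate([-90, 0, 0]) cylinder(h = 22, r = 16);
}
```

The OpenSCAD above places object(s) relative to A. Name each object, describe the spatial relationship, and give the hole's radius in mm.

The subtracted cylinder has r = 16 mm.

A is an open box. The open box has a circular hole through its front wall. The hole's radius is 16 mm.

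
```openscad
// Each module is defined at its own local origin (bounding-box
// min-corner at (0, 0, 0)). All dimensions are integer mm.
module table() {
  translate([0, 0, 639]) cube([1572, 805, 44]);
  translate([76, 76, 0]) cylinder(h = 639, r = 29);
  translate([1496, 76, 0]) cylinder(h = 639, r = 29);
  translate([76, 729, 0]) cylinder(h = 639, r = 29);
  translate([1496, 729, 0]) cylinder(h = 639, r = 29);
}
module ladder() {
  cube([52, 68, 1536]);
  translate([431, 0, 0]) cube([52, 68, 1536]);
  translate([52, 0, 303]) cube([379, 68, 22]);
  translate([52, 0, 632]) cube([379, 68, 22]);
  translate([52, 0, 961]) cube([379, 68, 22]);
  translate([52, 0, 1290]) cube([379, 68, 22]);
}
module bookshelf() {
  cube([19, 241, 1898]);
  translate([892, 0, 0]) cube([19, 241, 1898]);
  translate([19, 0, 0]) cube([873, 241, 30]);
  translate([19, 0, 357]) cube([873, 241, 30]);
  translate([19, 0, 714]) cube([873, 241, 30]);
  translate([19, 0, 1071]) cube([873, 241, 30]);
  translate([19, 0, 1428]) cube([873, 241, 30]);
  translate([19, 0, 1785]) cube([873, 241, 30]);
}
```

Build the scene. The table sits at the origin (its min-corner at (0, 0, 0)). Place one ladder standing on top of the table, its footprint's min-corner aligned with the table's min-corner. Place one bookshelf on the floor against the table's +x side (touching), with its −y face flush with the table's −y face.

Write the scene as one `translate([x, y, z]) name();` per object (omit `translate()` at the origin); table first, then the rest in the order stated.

table();
translate([0, 0, 683]) ladder();
translate([1572, 0, 0]) bookshelf();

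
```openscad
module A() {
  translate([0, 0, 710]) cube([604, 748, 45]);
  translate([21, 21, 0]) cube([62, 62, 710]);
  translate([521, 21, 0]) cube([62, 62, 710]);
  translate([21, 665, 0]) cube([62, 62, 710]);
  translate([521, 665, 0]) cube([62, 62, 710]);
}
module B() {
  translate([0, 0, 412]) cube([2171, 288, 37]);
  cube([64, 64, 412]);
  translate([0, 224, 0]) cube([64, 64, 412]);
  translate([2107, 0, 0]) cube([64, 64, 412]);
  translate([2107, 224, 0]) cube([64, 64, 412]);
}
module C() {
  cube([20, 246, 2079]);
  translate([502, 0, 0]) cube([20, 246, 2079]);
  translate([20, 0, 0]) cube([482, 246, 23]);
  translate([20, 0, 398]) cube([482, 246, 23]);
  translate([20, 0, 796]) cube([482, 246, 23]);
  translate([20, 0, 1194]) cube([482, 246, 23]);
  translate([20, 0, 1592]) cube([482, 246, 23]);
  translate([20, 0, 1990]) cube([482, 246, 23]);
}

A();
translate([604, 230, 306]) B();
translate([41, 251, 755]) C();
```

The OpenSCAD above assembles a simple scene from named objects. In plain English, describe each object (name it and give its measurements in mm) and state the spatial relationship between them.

A is a table with a 604×748 mm rectangular top, 45 mm thick, top surface at z = 755 mm, supported by four 62×62 mm square legs, each inset 21 mm from the nearest pair of top edges, running from the floor.

B is a bench: a 2171×288 mm seat slab, 37 mm thick, top at z = 449 mm, on four 64×64 mm square legs flush with the seat corners and standing on z = 0.

C is an open bookshelf. Two side panels, each 20 mm thick, 246 mm deep and 2079 mm tall, stand 522 mm apart (outside-to-outside). Between them sit 6 shelves, each 23 mm thick and 246 mm deep, spanning the full gap between the sides. The bottom shelf rests on the floor (its underside at z = 0) and the clear gap between one shelf's top and the next shelf's underside is 375 mm.

The bench is beside the table with their tops flush at z = 755. The bookshelf is on top of the table, centred.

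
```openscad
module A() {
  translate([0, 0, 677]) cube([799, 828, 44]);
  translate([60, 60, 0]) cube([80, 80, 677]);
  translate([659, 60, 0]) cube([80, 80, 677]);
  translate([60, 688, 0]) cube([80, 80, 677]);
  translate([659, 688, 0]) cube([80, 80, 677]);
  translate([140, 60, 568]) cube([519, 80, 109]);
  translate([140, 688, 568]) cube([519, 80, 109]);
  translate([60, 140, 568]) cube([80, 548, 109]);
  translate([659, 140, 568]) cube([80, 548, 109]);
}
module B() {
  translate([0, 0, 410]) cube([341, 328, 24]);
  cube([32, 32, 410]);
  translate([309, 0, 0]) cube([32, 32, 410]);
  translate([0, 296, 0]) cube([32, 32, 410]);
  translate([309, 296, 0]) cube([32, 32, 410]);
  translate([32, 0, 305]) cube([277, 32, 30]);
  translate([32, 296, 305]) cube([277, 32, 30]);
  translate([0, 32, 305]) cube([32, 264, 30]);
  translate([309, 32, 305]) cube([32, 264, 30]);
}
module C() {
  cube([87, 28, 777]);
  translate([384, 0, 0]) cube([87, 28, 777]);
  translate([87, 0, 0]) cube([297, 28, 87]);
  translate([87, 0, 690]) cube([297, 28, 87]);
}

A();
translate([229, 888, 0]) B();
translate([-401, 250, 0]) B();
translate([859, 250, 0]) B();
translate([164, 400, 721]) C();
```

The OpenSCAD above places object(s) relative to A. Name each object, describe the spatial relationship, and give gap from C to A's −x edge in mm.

A is a table. B is a stool. C is a picture frame. Three stools sit around the table at the +y, −x, +x sides. The picture frame is on top of the table, centred. The gap from the picture frame to the table's −x edge is 164 mm.

The picture frame's min-x is at 164; the table's min-x is 0; gap = 164 mm.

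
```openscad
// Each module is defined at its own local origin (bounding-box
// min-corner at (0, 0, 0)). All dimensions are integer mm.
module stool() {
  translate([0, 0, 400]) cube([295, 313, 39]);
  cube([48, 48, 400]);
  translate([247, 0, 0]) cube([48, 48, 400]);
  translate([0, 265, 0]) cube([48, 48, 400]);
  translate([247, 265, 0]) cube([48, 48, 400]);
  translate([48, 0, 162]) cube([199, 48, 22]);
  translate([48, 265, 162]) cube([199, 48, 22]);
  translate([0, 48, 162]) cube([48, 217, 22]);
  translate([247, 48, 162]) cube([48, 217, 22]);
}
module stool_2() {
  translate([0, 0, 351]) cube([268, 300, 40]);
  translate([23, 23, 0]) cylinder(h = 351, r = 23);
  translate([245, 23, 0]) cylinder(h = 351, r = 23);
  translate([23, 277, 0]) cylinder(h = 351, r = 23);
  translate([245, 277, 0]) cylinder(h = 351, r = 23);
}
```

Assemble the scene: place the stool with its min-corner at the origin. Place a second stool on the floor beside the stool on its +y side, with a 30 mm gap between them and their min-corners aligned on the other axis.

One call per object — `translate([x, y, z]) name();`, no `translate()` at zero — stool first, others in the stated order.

stool();
translate([0, 343, 0]) stool_2();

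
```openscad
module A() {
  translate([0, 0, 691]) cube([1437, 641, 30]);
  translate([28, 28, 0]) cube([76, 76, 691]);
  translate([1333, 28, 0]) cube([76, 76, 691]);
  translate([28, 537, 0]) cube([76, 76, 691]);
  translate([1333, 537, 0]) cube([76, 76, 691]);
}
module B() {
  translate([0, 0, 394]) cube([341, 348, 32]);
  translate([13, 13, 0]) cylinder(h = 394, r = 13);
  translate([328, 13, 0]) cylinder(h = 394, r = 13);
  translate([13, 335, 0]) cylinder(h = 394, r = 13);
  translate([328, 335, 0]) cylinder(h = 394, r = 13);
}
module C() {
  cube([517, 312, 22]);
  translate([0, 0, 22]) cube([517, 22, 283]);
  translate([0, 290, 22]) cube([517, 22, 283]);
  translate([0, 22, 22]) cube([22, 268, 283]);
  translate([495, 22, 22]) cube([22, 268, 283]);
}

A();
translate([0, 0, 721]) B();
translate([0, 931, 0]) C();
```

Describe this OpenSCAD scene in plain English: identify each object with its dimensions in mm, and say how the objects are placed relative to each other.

A is a table: top 1437 mm (x) × 641 mm (y), 30 mm thick, upper face at z = 721 mm, on four 76×76 mm square legs, each inset 28 mm from the nearest pair of top edges, running from z = 0 to the bottom of the top.

B is a four-legged stool. The seat is a 341×348×32 mm slab whose top surface is at z = 426 mm; four round legs, each 26 mm in diameter, run from the floor (z = 0) to the underside of the seat, each leg's axis is inset half a diameter from the nearest pair of seat edges (so the leg's bounding box is flush with the corner).

C is an open-topped rectangular box: outside dimensions 517×312×305 mm, with a uniform wall and base thickness of 22 mm. The base is a full 517×312 slab on the floor; four walls sit on top of the base. The front and back walls (the −y and +y sides) span the full width; the two side walls fit between them.

The stool is on top of the table. The open box is on the floor beside the table on its +y side.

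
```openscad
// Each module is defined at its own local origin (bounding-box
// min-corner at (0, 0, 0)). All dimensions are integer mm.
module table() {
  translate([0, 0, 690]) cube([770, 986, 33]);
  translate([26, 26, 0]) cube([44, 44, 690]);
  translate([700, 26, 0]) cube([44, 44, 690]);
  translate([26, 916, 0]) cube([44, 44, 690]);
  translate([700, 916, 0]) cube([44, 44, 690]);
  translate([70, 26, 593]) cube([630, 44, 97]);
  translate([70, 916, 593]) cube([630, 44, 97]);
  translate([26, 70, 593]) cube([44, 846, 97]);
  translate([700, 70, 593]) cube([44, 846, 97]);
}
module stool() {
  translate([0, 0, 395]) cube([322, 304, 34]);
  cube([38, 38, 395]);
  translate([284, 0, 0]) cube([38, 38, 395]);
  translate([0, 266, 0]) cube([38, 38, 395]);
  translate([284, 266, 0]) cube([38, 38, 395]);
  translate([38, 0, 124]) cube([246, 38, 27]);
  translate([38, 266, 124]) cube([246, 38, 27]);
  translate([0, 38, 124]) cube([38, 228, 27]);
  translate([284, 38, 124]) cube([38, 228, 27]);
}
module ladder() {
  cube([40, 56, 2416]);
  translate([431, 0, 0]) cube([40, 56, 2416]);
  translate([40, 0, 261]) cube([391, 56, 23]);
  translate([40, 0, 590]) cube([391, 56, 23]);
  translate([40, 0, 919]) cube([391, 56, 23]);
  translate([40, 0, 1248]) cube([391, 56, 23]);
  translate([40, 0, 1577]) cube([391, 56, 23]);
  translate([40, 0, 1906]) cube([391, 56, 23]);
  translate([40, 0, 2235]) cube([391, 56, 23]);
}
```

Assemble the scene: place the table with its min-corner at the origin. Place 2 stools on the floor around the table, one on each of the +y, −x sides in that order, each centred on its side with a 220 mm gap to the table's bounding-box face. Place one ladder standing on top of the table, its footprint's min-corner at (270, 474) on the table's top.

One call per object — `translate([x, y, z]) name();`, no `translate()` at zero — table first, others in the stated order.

table();
translate([224, 1206, 0]) stool();
translate([-542, 341, 0]) stool();
translate([270, 474, 723]) ladder();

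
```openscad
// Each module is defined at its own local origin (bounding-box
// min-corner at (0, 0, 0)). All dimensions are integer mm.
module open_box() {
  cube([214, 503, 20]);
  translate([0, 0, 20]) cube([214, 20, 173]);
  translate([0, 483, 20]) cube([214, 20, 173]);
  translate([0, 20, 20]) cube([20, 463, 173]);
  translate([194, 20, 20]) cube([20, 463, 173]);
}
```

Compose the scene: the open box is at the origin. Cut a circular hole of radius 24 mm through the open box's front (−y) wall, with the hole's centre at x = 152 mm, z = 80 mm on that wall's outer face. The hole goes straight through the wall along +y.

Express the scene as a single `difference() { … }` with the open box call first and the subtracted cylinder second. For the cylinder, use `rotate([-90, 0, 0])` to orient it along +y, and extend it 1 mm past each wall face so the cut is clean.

difference() {
  open_box();
  translate([152, -1, 80]) rotate([-90, 0, 0]) cylinder(h = 22, r = 24);
}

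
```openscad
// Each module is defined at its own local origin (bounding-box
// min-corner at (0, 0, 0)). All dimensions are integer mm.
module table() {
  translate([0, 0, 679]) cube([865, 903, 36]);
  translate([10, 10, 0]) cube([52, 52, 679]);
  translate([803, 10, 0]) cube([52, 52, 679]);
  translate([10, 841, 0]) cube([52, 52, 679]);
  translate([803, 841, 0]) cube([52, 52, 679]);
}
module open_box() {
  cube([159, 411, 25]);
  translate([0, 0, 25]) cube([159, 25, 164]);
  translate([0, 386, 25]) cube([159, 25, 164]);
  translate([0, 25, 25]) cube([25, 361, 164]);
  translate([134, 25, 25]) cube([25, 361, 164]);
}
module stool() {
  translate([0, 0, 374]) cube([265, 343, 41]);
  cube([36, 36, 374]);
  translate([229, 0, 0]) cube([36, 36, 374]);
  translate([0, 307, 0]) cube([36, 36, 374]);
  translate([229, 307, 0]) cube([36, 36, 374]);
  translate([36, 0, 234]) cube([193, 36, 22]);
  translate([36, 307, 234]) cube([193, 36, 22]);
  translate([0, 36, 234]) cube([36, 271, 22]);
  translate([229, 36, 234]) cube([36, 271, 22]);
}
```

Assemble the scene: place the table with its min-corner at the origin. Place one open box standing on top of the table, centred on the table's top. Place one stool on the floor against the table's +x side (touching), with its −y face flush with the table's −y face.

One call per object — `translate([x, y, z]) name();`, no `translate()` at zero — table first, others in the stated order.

table();
translate([353, 246, 715]) open_box();
translate([865, 0, 0]) stool();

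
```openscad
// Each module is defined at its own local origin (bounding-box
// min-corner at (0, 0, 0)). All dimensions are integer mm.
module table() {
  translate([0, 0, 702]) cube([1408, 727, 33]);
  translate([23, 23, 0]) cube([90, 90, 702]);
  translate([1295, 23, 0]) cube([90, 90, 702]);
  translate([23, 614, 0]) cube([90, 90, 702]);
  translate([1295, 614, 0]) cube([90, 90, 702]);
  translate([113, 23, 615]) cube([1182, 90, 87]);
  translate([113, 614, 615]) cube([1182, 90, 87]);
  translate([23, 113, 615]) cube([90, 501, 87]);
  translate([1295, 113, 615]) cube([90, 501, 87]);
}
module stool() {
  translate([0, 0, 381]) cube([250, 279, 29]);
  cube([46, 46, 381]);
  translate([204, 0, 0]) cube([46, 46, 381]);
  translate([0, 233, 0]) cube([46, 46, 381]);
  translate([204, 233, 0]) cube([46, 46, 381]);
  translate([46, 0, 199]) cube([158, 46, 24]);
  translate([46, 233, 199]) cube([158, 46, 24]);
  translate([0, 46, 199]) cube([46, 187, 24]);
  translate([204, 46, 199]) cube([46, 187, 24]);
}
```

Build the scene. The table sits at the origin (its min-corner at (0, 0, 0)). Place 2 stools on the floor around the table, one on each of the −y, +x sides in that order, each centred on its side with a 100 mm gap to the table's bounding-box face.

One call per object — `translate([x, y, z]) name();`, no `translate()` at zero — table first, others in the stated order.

table();
translate([579, -379, 0]) stool();
translate([1508, 224, 0]) stool();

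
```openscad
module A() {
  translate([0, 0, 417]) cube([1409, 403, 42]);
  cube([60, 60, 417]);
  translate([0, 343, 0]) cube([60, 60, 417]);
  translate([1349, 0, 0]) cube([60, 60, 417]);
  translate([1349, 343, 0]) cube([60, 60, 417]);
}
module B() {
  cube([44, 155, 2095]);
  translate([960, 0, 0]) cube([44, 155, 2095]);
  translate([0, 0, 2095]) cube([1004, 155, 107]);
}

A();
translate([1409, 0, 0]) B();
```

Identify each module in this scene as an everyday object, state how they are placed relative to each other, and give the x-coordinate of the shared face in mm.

The bench's +x face and the door frame's −x face are both at x = 1409 mm.

A is a bench. B is a door frame. The door frame is against the bench's +x side, with their −y faces flush. The x-coordinate of the shared face is 1409 mm.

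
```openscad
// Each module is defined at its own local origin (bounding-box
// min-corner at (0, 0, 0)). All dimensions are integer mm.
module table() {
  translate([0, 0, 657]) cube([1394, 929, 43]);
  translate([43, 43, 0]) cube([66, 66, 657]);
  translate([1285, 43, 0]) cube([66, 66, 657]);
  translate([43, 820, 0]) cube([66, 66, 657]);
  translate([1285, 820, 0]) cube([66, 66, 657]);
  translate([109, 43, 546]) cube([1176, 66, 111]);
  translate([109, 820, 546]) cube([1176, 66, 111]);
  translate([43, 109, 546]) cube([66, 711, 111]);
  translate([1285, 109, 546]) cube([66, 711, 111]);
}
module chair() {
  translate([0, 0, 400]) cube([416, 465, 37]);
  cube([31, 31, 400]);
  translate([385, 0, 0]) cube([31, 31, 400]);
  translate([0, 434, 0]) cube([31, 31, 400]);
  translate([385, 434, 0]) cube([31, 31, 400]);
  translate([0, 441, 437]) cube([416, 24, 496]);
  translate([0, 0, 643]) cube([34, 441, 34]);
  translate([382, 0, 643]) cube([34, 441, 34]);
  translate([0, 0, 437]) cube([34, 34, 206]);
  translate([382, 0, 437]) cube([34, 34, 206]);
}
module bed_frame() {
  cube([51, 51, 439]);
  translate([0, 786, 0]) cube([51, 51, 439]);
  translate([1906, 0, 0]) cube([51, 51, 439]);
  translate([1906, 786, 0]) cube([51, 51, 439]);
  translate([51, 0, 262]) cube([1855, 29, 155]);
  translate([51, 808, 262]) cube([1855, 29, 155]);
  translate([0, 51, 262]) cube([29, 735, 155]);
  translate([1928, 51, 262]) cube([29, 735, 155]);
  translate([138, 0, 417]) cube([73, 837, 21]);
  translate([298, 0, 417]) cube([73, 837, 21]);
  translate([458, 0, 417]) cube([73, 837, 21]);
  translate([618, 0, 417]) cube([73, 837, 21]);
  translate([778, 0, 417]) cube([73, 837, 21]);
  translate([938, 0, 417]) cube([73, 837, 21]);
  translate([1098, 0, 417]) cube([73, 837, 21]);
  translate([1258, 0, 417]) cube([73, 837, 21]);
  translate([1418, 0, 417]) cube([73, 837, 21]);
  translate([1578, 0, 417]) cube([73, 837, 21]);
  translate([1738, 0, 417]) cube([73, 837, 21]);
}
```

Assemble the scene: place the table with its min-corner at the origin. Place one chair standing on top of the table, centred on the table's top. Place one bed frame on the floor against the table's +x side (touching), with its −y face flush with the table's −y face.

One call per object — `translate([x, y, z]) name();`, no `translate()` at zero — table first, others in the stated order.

table();
translate([489, 232, 700]) chair();
translate([1394, 0, 0]) bed_frame();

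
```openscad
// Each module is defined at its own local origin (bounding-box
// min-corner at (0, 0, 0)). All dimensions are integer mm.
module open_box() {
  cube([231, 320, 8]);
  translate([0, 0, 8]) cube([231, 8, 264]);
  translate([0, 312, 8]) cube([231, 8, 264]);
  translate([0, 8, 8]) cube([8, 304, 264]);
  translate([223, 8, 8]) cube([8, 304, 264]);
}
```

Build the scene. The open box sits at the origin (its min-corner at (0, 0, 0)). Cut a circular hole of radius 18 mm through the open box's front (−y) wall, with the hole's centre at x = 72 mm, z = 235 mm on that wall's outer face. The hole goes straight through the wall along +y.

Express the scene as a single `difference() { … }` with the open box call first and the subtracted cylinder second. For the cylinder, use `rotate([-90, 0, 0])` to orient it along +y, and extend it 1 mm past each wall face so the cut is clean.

difference() {
  open_box();
  translate([72, -1, 235]) rotate([-90, 0, 0]) cylinder(h = 10, r = 18);
}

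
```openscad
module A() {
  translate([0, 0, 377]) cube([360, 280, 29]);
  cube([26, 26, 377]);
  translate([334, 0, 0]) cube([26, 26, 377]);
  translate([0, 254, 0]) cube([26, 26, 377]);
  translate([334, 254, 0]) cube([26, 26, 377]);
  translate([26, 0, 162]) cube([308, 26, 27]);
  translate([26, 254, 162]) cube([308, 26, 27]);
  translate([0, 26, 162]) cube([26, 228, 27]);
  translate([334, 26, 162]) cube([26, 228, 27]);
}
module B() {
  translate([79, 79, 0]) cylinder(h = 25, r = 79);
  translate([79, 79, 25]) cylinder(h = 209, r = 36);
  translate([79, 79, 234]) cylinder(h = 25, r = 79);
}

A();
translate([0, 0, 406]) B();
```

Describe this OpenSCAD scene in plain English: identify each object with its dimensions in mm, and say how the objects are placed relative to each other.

A is a four-legged stool. The seat is a 360×280×29 mm slab whose top surface is at z = 406 mm; four square legs, each 26×26 mm in cross-section, run from the floor (z = 0) to the underside of the seat, each flush with a corner of the seat. Four stretchers, 26 mm wide and 27 mm tall, connect adjacent legs with their undersides at z = 162 mm, each running between the inner faces of the legs it joins and aligned with the legs' outer faces on the other axis.

B is a spool: two coaxial disc flanges of radius 79 mm and thickness 25 mm, joined by a core cylinder of radius 36 mm and height 209 mm. The lower flange rests on z = 0 and the three cylinders share a vertical axis.

The spool is on top of the stool.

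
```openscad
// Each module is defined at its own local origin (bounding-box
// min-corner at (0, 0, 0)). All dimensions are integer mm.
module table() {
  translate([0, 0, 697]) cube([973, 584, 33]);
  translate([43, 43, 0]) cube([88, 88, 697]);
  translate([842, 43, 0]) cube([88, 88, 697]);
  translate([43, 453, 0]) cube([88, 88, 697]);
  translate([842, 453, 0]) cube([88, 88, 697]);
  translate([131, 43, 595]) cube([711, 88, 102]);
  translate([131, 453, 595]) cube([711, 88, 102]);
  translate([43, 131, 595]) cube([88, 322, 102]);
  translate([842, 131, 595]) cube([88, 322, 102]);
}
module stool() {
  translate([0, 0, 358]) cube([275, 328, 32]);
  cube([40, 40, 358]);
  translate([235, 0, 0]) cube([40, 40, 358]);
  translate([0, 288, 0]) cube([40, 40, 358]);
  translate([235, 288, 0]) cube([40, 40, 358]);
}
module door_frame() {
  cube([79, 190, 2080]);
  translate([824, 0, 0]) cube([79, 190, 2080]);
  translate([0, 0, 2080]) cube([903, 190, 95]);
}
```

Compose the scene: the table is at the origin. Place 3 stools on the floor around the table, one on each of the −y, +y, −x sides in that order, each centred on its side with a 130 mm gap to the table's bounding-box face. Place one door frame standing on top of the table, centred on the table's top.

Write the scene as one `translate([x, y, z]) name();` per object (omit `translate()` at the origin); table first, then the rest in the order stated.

table();
translate([349, -458, 0]) stool();
translate([349, 714, 0]) stool();
translate([-405, 128, 0]) stool();
translate([35, 197, 730]) door_frame();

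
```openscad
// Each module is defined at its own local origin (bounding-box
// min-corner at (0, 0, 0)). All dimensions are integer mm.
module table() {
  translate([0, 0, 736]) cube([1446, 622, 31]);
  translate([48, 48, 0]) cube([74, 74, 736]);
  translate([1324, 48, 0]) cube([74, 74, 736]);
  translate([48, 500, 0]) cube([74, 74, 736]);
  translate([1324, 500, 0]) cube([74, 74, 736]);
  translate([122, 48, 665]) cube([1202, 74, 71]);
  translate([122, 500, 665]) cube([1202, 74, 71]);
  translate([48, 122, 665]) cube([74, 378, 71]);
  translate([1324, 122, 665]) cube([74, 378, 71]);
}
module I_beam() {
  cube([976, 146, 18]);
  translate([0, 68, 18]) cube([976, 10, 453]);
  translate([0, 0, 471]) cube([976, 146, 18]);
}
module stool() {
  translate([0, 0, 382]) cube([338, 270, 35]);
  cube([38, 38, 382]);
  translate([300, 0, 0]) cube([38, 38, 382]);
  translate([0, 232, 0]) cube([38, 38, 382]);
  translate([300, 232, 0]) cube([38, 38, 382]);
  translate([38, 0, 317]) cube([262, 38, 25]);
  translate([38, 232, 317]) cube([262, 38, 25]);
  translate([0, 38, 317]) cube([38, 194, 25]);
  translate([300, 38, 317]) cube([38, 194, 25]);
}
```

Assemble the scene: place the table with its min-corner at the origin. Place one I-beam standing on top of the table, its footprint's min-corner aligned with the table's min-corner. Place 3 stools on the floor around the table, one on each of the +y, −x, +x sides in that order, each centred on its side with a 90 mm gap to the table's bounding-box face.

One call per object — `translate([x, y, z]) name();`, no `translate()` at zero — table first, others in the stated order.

table();
translate([0, 0, 767]) I_beam();
translate([554, 712, 0]) stool();
translate([-428, 176, 0]) stool();
translate([1536, 176, 0]) stool();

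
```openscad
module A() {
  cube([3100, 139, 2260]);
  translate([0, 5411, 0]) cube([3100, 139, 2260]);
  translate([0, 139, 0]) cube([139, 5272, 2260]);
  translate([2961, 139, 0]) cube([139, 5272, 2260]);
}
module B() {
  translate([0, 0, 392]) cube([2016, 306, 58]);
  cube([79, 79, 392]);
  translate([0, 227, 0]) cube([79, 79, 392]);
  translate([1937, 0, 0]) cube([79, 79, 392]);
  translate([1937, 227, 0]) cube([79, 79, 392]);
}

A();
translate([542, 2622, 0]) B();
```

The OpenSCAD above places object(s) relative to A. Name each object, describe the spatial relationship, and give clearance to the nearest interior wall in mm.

Clearances: x = 403, y = 2483; minimum 403 mm.

A is a house frame. B is a bench. The bench sits inside the house frame, centred. The clearance to the nearest interior wall is 403 mm.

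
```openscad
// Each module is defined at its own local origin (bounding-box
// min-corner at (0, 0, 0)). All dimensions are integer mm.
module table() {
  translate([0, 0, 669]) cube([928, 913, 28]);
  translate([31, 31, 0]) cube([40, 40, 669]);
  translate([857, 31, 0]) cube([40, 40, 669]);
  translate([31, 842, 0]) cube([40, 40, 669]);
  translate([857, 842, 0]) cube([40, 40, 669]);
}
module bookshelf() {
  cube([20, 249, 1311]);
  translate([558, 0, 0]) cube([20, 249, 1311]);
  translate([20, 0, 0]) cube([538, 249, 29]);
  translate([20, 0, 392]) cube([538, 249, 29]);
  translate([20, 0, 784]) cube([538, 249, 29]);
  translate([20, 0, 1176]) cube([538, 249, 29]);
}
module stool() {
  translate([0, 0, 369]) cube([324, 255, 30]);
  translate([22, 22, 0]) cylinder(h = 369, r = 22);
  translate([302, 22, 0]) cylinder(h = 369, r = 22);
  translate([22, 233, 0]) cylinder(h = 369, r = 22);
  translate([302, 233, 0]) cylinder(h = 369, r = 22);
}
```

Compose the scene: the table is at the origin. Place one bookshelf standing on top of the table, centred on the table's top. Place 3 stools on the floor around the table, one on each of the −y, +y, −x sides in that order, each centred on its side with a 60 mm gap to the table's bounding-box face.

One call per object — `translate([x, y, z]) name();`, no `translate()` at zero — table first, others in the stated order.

table();
translate([175, 332, 697]) bookshelf();
translate([302, -315, 0]) stool();
translate([302, 973, 0]) stool();
translate([-384, 329, 0]) stool();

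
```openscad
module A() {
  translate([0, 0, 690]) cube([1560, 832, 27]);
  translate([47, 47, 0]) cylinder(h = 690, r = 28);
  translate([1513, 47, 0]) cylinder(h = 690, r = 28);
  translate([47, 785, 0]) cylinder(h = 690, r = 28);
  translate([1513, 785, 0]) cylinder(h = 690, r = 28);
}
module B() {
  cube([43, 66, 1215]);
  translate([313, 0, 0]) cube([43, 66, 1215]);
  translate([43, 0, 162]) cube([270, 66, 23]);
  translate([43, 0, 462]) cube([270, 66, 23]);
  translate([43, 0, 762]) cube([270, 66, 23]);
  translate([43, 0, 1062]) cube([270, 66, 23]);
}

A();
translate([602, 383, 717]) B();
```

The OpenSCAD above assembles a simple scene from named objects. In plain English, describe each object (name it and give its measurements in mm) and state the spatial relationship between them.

A is a rectangular dining table. The top is 1560×832×27 mm with its upper surface at z = 717 mm. It stands on four round legs of 56 mm diameter, each leg's bounding box inset 19 mm from the nearest pair of top edges, running from the floor to the underside of the top.

B is a wooden ladder with two side rails of 43×66 mm section and 1215 mm height, set 356 mm apart overall. Between them run 4 rectangular rungs (66 mm deep, 23 mm thick), front faces flush with the rails' −y face. The bottom of the first rung is 162 mm above the floor and each subsequent rung is 300 mm higher than the one below.

The ladder is on top of the table, centred.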